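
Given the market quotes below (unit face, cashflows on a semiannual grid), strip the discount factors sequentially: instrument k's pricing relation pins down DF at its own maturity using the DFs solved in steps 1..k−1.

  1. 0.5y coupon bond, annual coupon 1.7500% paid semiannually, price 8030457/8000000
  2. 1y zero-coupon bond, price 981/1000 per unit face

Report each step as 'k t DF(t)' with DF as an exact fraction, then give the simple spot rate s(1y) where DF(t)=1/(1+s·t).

1 1/2 9951/10000
2 1 981/1000
s(1y) = (1/(981/1000) − 1)/(1) = 19/981 ≈ 1.9368%

step 1 [0.5y] bond c/2=7/800: DF=(8030457/8000000 − 7/800·(0))/(1+7/800) = 9951/10000 ≈ 0.995100
step 2 [1y] zero: DF = P = 981/1000 ≈ 0.981000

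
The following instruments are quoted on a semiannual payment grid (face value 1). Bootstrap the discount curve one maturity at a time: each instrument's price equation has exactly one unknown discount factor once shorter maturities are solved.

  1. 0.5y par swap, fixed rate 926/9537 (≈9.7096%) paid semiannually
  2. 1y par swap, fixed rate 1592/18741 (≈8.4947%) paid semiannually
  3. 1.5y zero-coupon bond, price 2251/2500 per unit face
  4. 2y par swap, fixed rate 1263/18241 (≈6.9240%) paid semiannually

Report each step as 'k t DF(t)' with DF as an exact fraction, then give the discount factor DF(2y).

1 1/2 9537/10000
2 1 2301/2500
3 3/2 2251/2500
4 2 8737/10000
DF(2y) = 8737/10000 ≈ 0.873700

step 1 [0.5y] swap r/2=463/9537: DF=(1 − 463/9537·(0))/(1+463/9537) = 9537/10000 ≈ 0.953700
step 2 [1y] swap r/2=796/18741: DF=(1 − 796/18741·(0.953700))/(1+796/18741) = 2301/2500 ≈ 0.920400
step 3 [1.5y] zero: DF = P = 2251/2500 ≈ 0.900400
step 4 [2y] swap r/2=1263/36482: DF=(1 − 1263/36482·(0.953700+0.920400+0.900400))/(1+1263/36482) = 8737/10000 ≈ 0.873700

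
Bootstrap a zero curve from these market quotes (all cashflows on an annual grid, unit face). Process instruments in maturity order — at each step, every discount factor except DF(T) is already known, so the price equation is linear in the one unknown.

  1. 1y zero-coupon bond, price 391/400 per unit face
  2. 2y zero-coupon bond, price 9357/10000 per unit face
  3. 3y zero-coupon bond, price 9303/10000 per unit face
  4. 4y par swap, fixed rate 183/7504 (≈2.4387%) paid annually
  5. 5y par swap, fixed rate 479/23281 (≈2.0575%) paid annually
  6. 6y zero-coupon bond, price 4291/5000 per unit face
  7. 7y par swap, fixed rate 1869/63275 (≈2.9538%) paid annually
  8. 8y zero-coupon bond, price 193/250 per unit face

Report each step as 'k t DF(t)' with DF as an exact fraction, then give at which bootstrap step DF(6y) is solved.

step 1 [1y] zero: DF = P = 391/400 ≈ 0.977500
step 2 [2y] zero: DF = P = 9357/10000 ≈ 0.935700
step 3 [3y] zero: DF = P = 9303/10000 ≈ 0.930300
step 4 [4y] swap r/1=183/7504: DF=(1 − 183/7504·(0.977500+0.935700+0.930300))/(1+183/7504) = 1817/2000 ≈ 0.908500
step 5 [5y] swap r/1=479/23281: DF=(1 − 479/23281·(0.977500+0.935700+0.930300+0.908500))/(1+479/23281) = 4521/5000 ≈ 0.904200
step 6 [6y] zero: DF = P = 4291/5000 ≈ 0.858200
step 7 [7y] swap r/1=1869/63275: DF=(1 − 1869/63275·(0.977500+0.935700+0.930300+0.908500+0.904200+0.858200))/(1+1869/63275) = 8131/10000 ≈ 0.813100
step 8 [8y] zero: DF = P = 193/250 ≈ 0.772000

1 1 391/400
2 2 9357/10000
3 3 9303/10000
4 4 1817/2000
5 5 4521/5000
6 6 4291/5000
7 7 8131/10000
8 8 193/250
DF(6y) is solved at step 6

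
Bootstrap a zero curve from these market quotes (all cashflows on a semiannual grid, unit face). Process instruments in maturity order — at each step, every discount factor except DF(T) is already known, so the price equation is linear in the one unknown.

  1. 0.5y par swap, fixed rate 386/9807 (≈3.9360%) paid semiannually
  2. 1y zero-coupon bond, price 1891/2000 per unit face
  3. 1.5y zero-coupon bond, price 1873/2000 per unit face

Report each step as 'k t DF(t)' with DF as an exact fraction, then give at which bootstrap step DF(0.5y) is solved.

1 1/2 9807/10000
2 1 1891/2000
3 3/2 1873/2000
DF(0.5y) is solved at step 1

step 1 [0.5y] swap r/2=193/9807: DF=(1 − 193/9807·(0))/(1+193/9807) = 9807/10000 ≈ 0.980700
step 2 [1y] zero: DF = P = 1891/2000 ≈ 0.945500
step 3 [1.5y] zero: DF = P = 1873/2000 ≈ 0.936500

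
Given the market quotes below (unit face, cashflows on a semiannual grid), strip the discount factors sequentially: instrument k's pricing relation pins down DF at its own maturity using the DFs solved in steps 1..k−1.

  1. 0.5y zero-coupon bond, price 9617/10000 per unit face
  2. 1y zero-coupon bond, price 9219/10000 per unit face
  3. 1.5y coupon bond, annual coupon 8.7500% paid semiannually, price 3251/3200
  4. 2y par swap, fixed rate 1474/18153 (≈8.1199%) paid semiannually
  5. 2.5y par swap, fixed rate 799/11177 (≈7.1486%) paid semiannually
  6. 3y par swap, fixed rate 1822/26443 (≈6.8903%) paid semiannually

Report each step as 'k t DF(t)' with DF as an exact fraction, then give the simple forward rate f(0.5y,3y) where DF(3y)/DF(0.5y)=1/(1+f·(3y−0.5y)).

1 1/2 9617/10000
2 1 9219/10000
3 3/2 559/625
4 2 4263/5000
5 5/2 4201/5000
6 3 4089/5000
f(0.5y,3y) = ((9617/10000)/(4089/5000) − 1)/(5/2) = 1439/20445 ≈ 7.0384%

step 1 [0.5y] zero: DF = P = 9617/10000 ≈ 0.961700
step 2 [1y] zero: DF = P = 9219/10000 ≈ 0.921900
step 3 [1.5y] bond c/2=7/160: DF=(3251/3200 − 7/160·(0.961700+0.921900))/(1+7/160) = 559/625 ≈ 0.894400
step 4 [2y] swap r/2=737/18153: DF=(1 − 737/18153·(0.961700+0.921900+0.894400))/(1+737/18153) = 4263/5000 ≈ 0.852600
step 5 [2.5y] swap r/2=799/22354: DF=(1 − 799/22354·(0.961700+0.921900+0.894400+0.852600))/(1+799/22354) = 4201/5000 ≈ 0.840200
step 6 [3y] swap r/2=911/26443: DF=(1 − 911/26443·(0.961700+0.921900+0.894400+0.852600+0.840200))/(1+911/26443) = 4089/5000 ≈ 0.817800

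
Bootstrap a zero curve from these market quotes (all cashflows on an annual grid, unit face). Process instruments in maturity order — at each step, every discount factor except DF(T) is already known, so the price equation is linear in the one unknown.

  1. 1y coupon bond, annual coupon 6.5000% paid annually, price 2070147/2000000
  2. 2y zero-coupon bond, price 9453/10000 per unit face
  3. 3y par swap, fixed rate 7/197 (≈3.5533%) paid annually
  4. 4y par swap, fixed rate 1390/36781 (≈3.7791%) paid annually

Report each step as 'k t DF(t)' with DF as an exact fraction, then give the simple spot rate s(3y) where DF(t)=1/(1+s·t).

1 1 9719/10000
2 2 9453/10000
3 3 8999/10000
4 4 861/1000
s(3y) = (1/(8999/10000) − 1)/(3) = 1001/26997 ≈ 3.7078%

step 1 [1y] bond c/1=13/200: DF=(2070147/2000000 − 13/200·(0))/(1+13/200) = 9719/10000 ≈ 0.971900
step 2 [2y] zero: DF = P = 9453/10000 ≈ 0.945300
step 3 [3y] swap r/1=7/197: DF=(1 − 7/197·(0.971900+0.945300))/(1+7/197) = 8999/10000 ≈ 0.899900
step 4 [4y] swap r/1=1390/36781: DF=(1 − 1390/36781·(0.971900+0.945300+0.899900))/(1+1390/36781) = 861/1000 ≈ 0.861000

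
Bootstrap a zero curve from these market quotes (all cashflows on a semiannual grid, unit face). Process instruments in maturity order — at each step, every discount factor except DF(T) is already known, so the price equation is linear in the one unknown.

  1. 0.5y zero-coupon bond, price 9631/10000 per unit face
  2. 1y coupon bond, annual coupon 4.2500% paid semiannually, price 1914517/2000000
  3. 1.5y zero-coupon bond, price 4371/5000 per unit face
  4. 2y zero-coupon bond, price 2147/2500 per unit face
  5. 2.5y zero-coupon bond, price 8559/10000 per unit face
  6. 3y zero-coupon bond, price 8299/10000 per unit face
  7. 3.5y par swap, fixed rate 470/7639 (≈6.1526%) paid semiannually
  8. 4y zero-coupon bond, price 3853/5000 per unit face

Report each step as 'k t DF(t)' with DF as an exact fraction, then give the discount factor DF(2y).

step 1 [0.5y] zero: DF = P = 9631/10000 ≈ 0.963100
step 2 [1y] bond c/2=17/800: DF=(1914517/2000000 − 17/800·(0.963100))/(1+17/800) = 9173/10000 ≈ 0.917300
step 3 [1.5y] zero: DF = P = 4371/5000 ≈ 0.874200
step 4 [2y] zero: DF = P = 2147/2500 ≈ 0.858800
step 5 [2.5y] zero: DF = P = 8559/10000 ≈ 0.855900
step 6 [3y] zero: DF = P = 8299/10000 ≈ 0.829900
step 7 [3.5y] swap r/2=235/7639: DF=(1 − 235/7639·(0.963100+0.917300+0.874200+0.858800+0.855900+0.829900))/(1+235/7639) = 203/250 ≈ 0.812000
step 8 [4y] zero: DF = P = 3853/5000 ≈ 0.770600

1 1/2 9631/10000
2 1 9173/10000
3 3/2 4371/5000
4 2 2147/2500
5 5/2 8559/10000
6 3 8299/10000
7 7/2 203/250
8 4 3853/5000
DF(2y) = 2147/2500 ≈ 0.858800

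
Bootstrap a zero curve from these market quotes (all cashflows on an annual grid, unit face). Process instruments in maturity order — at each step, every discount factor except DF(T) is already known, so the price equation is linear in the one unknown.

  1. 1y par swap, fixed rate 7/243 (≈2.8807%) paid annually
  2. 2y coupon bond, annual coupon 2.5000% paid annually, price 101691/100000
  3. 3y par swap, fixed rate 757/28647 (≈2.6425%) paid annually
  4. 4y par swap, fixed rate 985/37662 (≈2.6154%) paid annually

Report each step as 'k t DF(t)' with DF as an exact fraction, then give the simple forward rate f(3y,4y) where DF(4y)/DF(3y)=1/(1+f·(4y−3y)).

step 1 [1y] swap r/1=7/243: DF=(1 − 7/243·(0))/(1+7/243) = 243/250 ≈ 0.972000
step 2 [2y] bond c/1=1/40: DF=(101691/100000 − 1/40·(0.972000))/(1+1/40) = 2421/2500 ≈ 0.968400
step 3 [3y] swap r/1=757/28647: DF=(1 − 757/28647·(0.972000+0.968400))/(1+757/28647) = 9243/10000 ≈ 0.924300
step 4 [4y] swap r/1=985/37662: DF=(1 − 985/37662·(0.972000+0.968400+0.924300))/(1+985/37662) = 1803/2000 ≈ 0.901500

1 1 243/250
2 2 2421/2500
3 3 9243/10000
4 4 1803/2000
f(3y,4y) = ((9243/10000)/(1803/2000) − 1)/(1) = 76/3005 ≈ 2.5291%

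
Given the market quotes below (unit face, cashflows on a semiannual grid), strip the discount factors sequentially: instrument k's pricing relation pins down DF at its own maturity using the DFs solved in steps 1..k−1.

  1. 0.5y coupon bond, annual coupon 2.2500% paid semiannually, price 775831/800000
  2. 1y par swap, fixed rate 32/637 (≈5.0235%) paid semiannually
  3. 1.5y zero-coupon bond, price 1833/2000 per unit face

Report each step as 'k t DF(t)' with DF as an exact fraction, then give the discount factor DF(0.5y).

1 1/2 959/1000
2 1 119/125
3 3/2 1833/2000
DF(0.5y) = 959/1000 ≈ 0.959000

step 1 [0.5y] bond c/2=9/800: DF=(775831/800000 − 9/800·(0))/(1+9/800) = 959/1000 ≈ 0.959000
step 2 [1y] swap r/2=16/637: DF=(1 − 16/637·(0.959000))/(1+16/637) = 119/125 ≈ 0.952000
step 3 [1.5y] zero: DF = P = 1833/2000 ≈ 0.916500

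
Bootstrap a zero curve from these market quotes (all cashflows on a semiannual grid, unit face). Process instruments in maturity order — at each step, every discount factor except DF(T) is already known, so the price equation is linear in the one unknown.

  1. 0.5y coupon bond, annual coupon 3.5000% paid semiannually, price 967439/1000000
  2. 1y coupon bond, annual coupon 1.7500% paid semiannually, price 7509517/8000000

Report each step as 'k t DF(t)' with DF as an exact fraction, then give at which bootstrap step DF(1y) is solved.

1 1/2 2377/2500
2 1 9223/10000
DF(1y) is solved at step 2

step 1 [0.5y] bond c/2=7/400: DF=(967439/1000000 − 7/400·(0))/(1+7/400) = 2377/2500 ≈ 0.950800
step 2 [1y] bond c/2=7/800: DF=(7509517/8000000 − 7/800·(0.950800))/(1+7/800) = 9223/10000 ≈ 0.922300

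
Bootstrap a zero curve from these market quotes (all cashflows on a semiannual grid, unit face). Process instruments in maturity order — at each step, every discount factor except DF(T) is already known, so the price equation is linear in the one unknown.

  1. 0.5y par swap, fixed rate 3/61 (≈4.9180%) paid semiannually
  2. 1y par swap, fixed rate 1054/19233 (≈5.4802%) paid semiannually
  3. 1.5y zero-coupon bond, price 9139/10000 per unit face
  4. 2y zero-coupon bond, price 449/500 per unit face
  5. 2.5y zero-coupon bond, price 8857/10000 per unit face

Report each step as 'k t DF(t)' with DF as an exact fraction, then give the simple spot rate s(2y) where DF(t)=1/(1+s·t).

step 1 [0.5y] swap r/2=3/122: DF=(1 − 3/122·(0))/(1+3/122) = 122/125 ≈ 0.976000
step 2 [1y] swap r/2=527/19233: DF=(1 − 527/19233·(0.976000))/(1+527/19233) = 9473/10000 ≈ 0.947300
step 3 [1.5y] zero: DF = P = 9139/10000 ≈ 0.913900
step 4 [2y] zero: DF = P = 449/500 ≈ 0.898000
step 5 [2.5y] zero: DF = P = 8857/10000 ≈ 0.885700

1 1/2 122/125
2 1 9473/10000
3 3/2 9139/10000
4 2 449/500
5 5/2 8857/10000
s(2y) = (1/(449/500) − 1)/(2) = 51/898 ≈ 5.6793%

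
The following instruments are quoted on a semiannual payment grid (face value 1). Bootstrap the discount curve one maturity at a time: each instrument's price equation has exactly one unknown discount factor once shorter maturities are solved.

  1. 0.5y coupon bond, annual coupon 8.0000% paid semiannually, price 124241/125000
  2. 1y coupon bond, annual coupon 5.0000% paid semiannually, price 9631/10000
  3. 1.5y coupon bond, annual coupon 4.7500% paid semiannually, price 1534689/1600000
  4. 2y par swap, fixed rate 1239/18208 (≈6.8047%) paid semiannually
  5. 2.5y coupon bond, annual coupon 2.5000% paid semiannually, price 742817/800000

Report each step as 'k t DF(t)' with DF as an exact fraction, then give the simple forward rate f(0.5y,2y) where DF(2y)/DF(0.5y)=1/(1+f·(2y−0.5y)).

1 1/2 9557/10000
2 1 9163/10000
3 3/2 1787/2000
4 2 8761/10000
5 5/2 8721/10000
f(0.5y,2y) = ((9557/10000)/(8761/10000) − 1)/(3/2) = 1592/26283 ≈ 6.0571%

step 1 [0.5y] bond c/2=1/25: DF=(124241/125000 − 1/25·(0))/(1+1/25) = 9557/10000 ≈ 0.955700
step 2 [1y] bond c/2=1/40: DF=(9631/10000 − 1/40·(0.955700))/(1+1/40) = 9163/10000 ≈ 0.916300
step 3 [1.5y] bond c/2=19/800: DF=(1534689/1600000 − 19/800·(0.955700+0.916300))/(1+19/800) = 1787/2000 ≈ 0.893500
step 4 [2y] swap r/2=1239/36416: DF=(1 − 1239/36416·(0.955700+0.916300+0.893500))/(1+1239/36416) = 8761/10000 ≈ 0.876100
step 5 [2.5y] bond c/2=1/80: DF=(742817/800000 − 1/80·(0.955700+0.916300+0.893500+0.876100))/(1+1/80) = 8721/10000 ≈ 0.872100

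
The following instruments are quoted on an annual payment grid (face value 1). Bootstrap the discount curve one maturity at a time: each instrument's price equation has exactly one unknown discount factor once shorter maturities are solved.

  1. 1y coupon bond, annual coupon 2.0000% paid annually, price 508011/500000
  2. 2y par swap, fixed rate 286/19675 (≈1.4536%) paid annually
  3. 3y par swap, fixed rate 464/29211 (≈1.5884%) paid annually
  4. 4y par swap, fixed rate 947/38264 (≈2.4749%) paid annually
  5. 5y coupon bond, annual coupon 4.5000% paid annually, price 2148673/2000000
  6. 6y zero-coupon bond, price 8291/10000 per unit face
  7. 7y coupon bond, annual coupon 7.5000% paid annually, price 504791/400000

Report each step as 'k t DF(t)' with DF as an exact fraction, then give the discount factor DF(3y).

step 1 [1y] bond c/1=1/50: DF=(508011/500000 − 1/50·(0))/(1+1/50) = 9961/10000 ≈ 0.996100
step 2 [2y] swap r/1=286/19675: DF=(1 − 286/19675·(0.996100))/(1+286/19675) = 4857/5000 ≈ 0.971400
step 3 [3y] swap r/1=464/29211: DF=(1 − 464/29211·(0.996100+0.971400))/(1+464/29211) = 596/625 ≈ 0.953600
step 4 [4y] swap r/1=947/38264: DF=(1 − 947/38264·(0.996100+0.971400+0.953600))/(1+947/38264) = 9053/10000 ≈ 0.905300
step 5 [5y] bond c/1=9/200: DF=(2148673/2000000 − 9/200·(0.996100+0.971400+0.953600+0.905300))/(1+9/200) = 8633/10000 ≈ 0.863300
step 6 [6y] zero: DF = P = 8291/10000 ≈ 0.829100
step 7 [7y] bond c/1=3/40: DF=(504791/400000 − 3/40·(0.996100+0.971400+0.953600+0.905300+0.863300+0.829100))/(1+3/40) = 7889/10000 ≈ 0.788900

1 1 9961/10000
2 2 4857/5000
3 3 596/625
4 4 9053/10000
5 5 8633/10000
6 6 8291/10000
7 7 7889/10000
DF(3y) = 596/625 ≈ 0.953600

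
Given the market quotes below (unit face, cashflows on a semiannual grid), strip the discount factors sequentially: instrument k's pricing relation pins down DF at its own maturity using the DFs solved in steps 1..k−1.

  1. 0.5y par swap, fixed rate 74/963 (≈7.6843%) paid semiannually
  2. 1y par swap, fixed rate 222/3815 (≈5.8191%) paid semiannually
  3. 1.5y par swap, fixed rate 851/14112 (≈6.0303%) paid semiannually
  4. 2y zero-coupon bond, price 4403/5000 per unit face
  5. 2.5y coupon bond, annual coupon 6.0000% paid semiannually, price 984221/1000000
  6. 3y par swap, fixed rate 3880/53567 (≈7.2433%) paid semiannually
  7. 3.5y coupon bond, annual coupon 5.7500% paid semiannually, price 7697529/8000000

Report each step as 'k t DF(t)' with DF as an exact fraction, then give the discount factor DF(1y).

step 1 [0.5y] swap r/2=37/963: DF=(1 − 37/963·(0))/(1+37/963) = 963/1000 ≈ 0.963000
step 2 [1y] swap r/2=111/3815: DF=(1 − 111/3815·(0.963000))/(1+111/3815) = 1889/2000 ≈ 0.944500
step 3 [1.5y] swap r/2=851/28224: DF=(1 − 851/28224·(0.963000+0.944500))/(1+851/28224) = 9149/10000 ≈ 0.914900
step 4 [2y] zero: DF = P = 4403/5000 ≈ 0.880600
step 5 [2.5y] bond c/2=3/100: DF=(984221/1000000 − 3/100·(0.963000+0.944500+0.914900+0.880600))/(1+3/100) = 8477/10000 ≈ 0.847700
step 6 [3y] swap r/2=1940/53567: DF=(1 − 1940/53567·(0.963000+0.944500+0.914900+0.880600+0.847700))/(1+1940/53567) = 403/500 ≈ 0.806000
step 7 [3.5y] bond c/2=23/800: DF=(7697529/8000000 − 23/800·(0.963000+0.944500+0.914900+0.880600+0.847700+0.806000))/(1+23/800) = 491/625 ≈ 0.785600

1 1/2 963/1000
2 1 1889/2000
3 3/2 9149/10000
4 2 4403/5000
5 5/2 8477/10000
6 3 403/500
7 7/2 491/625
DF(1y) = 1889/2000 ≈ 0.944500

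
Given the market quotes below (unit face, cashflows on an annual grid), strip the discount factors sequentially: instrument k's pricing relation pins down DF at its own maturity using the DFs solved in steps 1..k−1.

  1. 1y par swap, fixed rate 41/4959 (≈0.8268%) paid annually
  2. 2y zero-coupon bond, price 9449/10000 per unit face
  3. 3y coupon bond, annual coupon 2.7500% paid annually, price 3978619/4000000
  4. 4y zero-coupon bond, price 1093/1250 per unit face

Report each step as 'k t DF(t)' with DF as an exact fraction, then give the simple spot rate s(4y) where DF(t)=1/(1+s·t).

step 1 [1y] swap r/1=41/4959: DF=(1 − 41/4959·(0))/(1+41/4959) = 4959/5000 ≈ 0.991800
step 2 [2y] zero: DF = P = 9449/10000 ≈ 0.944900
step 3 [3y] bond c/1=11/400: DF=(3978619/4000000 − 11/400·(0.991800+0.944900))/(1+11/400) = 4581/5000 ≈ 0.916200
step 4 [4y] zero: DF = P = 1093/1250 ≈ 0.874400

1 1 4959/5000
2 2 9449/10000
3 3 4581/5000
4 4 1093/1250
s(4y) = (1/(1093/1250) − 1)/(4) = 157/4372 ≈ 3.5910%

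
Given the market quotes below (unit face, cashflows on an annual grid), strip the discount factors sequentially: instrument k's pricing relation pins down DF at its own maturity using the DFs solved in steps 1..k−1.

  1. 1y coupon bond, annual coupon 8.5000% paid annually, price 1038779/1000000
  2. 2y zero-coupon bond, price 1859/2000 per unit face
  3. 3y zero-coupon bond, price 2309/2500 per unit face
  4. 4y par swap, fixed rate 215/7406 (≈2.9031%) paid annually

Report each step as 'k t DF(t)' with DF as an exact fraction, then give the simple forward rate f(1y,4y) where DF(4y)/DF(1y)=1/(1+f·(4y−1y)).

step 1 [1y] bond c/1=17/200: DF=(1038779/1000000 − 17/200·(0))/(1+17/200) = 4787/5000 ≈ 0.957400
step 2 [2y] zero: DF = P = 1859/2000 ≈ 0.929500
step 3 [3y] zero: DF = P = 2309/2500 ≈ 0.923600
step 4 [4y] swap r/1=215/7406: DF=(1 − 215/7406·(0.957400+0.929500+0.923600))/(1+215/7406) = 357/400 ≈ 0.892500

1 1 4787/5000
2 2 1859/2000
3 3 2309/2500
4 4 357/400
f(1y,4y) = ((4787/5000)/(357/400) − 1)/(3) = 649/26775 ≈ 2.4239%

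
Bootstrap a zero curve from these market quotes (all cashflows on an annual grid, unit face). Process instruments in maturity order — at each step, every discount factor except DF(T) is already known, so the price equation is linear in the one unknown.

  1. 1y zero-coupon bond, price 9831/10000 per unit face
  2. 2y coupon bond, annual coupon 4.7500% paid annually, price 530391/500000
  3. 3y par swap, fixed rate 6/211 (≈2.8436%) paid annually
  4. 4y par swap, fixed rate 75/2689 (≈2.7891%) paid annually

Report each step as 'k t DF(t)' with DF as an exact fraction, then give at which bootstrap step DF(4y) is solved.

1 1 9831/10000
2 2 9681/10000
3 3 574/625
4 4 179/200
DF(4y) is solved at step 4

step 1 [1y] zero: DF = P = 9831/10000 ≈ 0.983100
step 2 [2y] bond c/1=19/400: DF=(530391/500000 − 19/400·(0.983100))/(1+19/400) = 9681/10000 ≈ 0.968100
step 3 [3y] swap r/1=6/211: DF=(1 − 6/211·(0.983100+0.968100))/(1+6/211) = 574/625 ≈ 0.918400
step 4 [4y] swap r/1=75/2689: DF=(1 − 75/2689·(0.983100+0.968100+0.918400))/(1+75/2689) = 179/200 ≈ 0.895000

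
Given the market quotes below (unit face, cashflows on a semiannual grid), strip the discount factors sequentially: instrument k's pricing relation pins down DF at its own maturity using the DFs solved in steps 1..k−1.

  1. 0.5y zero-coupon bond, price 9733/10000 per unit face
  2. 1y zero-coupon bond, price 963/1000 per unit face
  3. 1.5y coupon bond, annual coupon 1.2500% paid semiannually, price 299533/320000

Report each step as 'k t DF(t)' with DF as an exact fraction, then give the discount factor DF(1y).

step 1 [0.5y] zero: DF = P = 9733/10000 ≈ 0.973300
step 2 [1y] zero: DF = P = 963/1000 ≈ 0.963000
step 3 [1.5y] bond c/2=1/160: DF=(299533/320000 − 1/160·(0.973300+0.963000))/(1+1/160) = 4591/5000 ≈ 0.918200

1 1/2 9733/10000
2 1 963/1000
3 3/2 4591/5000
DF(1y) = 963/1000 ≈ 0.963000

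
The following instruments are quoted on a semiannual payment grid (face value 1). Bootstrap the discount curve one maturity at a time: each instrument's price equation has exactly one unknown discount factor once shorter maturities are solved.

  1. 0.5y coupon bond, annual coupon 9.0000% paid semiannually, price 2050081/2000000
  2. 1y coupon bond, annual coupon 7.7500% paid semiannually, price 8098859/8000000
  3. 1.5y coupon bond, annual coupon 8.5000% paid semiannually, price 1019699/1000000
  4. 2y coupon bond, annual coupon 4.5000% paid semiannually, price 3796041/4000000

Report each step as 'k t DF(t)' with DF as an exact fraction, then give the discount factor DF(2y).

step 1 [0.5y] bond c/2=9/200: DF=(2050081/2000000 − 9/200·(0))/(1+9/200) = 9809/10000 ≈ 0.980900
step 2 [1y] bond c/2=31/800: DF=(8098859/8000000 − 31/800·(0.980900))/(1+31/800) = 469/500 ≈ 0.938000
step 3 [1.5y] bond c/2=17/400: DF=(1019699/1000000 − 17/400·(0.980900+0.938000))/(1+17/400) = 8999/10000 ≈ 0.899900
step 4 [2y] bond c/2=9/400: DF=(3796041/4000000 − 9/400·(0.980900+0.938000+0.899900))/(1+9/400) = 8661/10000 ≈ 0.866100

1 1/2 9809/10000
2 1 469/500
3 3/2 8999/10000
4 2 8661/10000
DF(2y) = 8661/10000 ≈ 0.866100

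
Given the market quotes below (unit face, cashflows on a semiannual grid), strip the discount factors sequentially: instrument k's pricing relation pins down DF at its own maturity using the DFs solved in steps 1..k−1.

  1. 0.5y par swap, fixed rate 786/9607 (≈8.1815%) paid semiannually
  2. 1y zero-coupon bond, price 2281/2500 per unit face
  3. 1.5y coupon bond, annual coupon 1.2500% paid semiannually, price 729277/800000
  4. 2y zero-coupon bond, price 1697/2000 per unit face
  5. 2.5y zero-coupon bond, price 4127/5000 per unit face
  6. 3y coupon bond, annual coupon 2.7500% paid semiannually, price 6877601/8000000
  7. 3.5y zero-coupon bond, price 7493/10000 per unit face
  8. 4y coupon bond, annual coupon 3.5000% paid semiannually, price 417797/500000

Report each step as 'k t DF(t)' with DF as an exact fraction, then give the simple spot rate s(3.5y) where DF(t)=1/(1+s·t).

step 1 [0.5y] swap r/2=393/9607: DF=(1 − 393/9607·(0))/(1+393/9607) = 9607/10000 ≈ 0.960700
step 2 [1y] zero: DF = P = 2281/2500 ≈ 0.912400
step 3 [1.5y] bond c/2=1/160: DF=(729277/800000 − 1/160·(0.960700+0.912400))/(1+1/160) = 8943/10000 ≈ 0.894300
step 4 [2y] zero: DF = P = 1697/2000 ≈ 0.848500
step 5 [2.5y] zero: DF = P = 4127/5000 ≈ 0.825400
step 6 [3y] bond c/2=11/800: DF=(6877601/8000000 − 11/800·(0.960700+0.912400+0.894300+0.848500+0.825400))/(1+11/800) = 3939/5000 ≈ 0.787800
step 7 [3.5y] zero: DF = P = 7493/10000 ≈ 0.749300
step 8 [4y] bond c/2=7/400: DF=(417797/500000 − 7/400·(0.960700+0.912400+0.894300+0.848500+0.825400+0.787800+0.749300))/(1+7/400) = 449/625 ≈ 0.718400

1 1/2 9607/10000
2 1 2281/2500
3 3/2 8943/10000
4 2 1697/2000
5 5/2 4127/5000
6 3 3939/5000
7 7/2 7493/10000
8 4 449/625
s(3.5y) = (1/(7493/10000) − 1)/(7/2) = 5014/52451 ≈ 9.5594%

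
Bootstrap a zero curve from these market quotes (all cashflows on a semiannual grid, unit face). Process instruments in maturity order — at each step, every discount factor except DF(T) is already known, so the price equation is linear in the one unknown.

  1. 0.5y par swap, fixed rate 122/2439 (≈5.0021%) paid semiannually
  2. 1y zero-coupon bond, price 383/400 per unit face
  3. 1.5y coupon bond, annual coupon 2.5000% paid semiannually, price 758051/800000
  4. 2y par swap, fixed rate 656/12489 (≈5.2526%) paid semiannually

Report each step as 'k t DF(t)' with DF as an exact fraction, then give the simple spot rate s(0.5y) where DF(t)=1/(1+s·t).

step 1 [0.5y] swap r/2=61/2439: DF=(1 − 61/2439·(0))/(1+61/2439) = 2439/2500 ≈ 0.975600
step 2 [1y] zero: DF = P = 383/400 ≈ 0.957500
step 3 [1.5y] bond c/2=1/80: DF=(758051/800000 − 1/80·(0.975600+0.957500))/(1+1/80) = 114/125 ≈ 0.912000
step 4 [2y] swap r/2=328/12489: DF=(1 − 328/12489·(0.975600+0.957500+0.912000))/(1+328/12489) = 1127/1250 ≈ 0.901600

1 1/2 2439/2500
2 1 383/400
3 3/2 114/125
4 2 1127/1250
s(0.5y) = (1/(2439/2500) − 1)/(1/2) = 122/2439 ≈ 5.0021%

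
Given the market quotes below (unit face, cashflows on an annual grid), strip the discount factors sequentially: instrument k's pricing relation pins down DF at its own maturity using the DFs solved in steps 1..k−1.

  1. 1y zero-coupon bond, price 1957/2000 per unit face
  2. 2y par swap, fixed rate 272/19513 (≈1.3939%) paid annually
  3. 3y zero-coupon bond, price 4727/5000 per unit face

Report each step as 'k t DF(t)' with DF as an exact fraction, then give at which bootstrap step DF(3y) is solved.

step 1 [1y] zero: DF = P = 1957/2000 ≈ 0.978500
step 2 [2y] swap r/1=272/19513: DF=(1 − 272/19513·(0.978500))/(1+272/19513) = 608/625 ≈ 0.972800
step 3 [3y] zero: DF = P = 4727/5000 ≈ 0.945400

1 1 1957/2000
2 2 608/625
3 3 4727/5000
DF(3y) is solved at step 3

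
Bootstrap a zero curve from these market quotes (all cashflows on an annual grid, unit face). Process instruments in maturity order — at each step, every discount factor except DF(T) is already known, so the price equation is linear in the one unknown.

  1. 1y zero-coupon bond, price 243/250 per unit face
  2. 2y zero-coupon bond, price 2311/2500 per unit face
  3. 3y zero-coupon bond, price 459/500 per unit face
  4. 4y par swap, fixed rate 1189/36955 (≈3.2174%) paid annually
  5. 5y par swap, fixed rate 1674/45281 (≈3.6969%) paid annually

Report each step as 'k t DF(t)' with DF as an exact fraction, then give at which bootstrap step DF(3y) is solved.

step 1 [1y] zero: DF = P = 243/250 ≈ 0.972000
step 2 [2y] zero: DF = P = 2311/2500 ≈ 0.924400
step 3 [3y] zero: DF = P = 459/500 ≈ 0.918000
step 4 [4y] swap r/1=1189/36955: DF=(1 − 1189/36955·(0.972000+0.924400+0.918000))/(1+1189/36955) = 8811/10000 ≈ 0.881100
step 5 [5y] swap r/1=1674/45281: DF=(1 − 1674/45281·(0.972000+0.924400+0.918000+0.881100))/(1+1674/45281) = 4163/5000 ≈ 0.832600

1 1 243/250
2 2 2311/2500
3 3 459/500
4 4 8811/10000
5 5 4163/5000
DF(3y) is solved at step 3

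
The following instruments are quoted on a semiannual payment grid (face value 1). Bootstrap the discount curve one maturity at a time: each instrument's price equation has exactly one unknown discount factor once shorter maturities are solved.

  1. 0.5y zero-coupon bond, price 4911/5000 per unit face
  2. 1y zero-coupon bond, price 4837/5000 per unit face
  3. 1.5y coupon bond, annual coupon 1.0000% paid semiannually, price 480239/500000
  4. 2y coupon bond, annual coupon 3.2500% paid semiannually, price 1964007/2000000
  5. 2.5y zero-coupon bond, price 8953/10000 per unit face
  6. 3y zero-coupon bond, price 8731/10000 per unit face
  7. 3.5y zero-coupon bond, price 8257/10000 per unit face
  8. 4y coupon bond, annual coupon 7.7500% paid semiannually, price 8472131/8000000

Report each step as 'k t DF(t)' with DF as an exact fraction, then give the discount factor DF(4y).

step 1 [0.5y] zero: DF = P = 4911/5000 ≈ 0.982200
step 2 [1y] zero: DF = P = 4837/5000 ≈ 0.967400
step 3 [1.5y] bond c/2=1/200: DF=(480239/500000 − 1/200·(0.982200+0.967400))/(1+1/200) = 473/500 ≈ 0.946000
step 4 [2y] bond c/2=13/800: DF=(1964007/2000000 − 13/800·(0.982200+0.967400+0.946000))/(1+13/800) = 23/25 ≈ 0.920000
step 5 [2.5y] zero: DF = P = 8953/10000 ≈ 0.895300
step 6 [3y] zero: DF = P = 8731/10000 ≈ 0.873100
step 7 [3.5y] zero: DF = P = 8257/10000 ≈ 0.825700
step 8 [4y] bond c/2=31/800: DF=(8472131/8000000 − 31/800·(0.982200+0.967400+0.946000+0.920000+0.895300+0.873100+0.825700))/(1+31/800) = 1951/2500 ≈ 0.780400

1 1/2 4911/5000
2 1 4837/5000
3 3/2 473/500
4 2 23/25
5 5/2 8953/10000
6 3 8731/10000
7 7/2 8257/10000
8 4 1951/2500
DF(4y) = 1951/2500 ≈ 0.780400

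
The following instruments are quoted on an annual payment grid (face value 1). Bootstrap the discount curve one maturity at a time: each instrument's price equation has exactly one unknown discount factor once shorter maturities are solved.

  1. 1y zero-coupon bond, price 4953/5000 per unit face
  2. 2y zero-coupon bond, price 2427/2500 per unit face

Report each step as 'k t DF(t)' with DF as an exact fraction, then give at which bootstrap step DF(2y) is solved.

step 1 [1y] zero: DF = P = 4953/5000 ≈ 0.990600
step 2 [2y] zero: DF = P = 2427/2500 ≈ 0.970800

1 1 4953/5000
2 2 2427/2500
DF(2y) is solved at step 2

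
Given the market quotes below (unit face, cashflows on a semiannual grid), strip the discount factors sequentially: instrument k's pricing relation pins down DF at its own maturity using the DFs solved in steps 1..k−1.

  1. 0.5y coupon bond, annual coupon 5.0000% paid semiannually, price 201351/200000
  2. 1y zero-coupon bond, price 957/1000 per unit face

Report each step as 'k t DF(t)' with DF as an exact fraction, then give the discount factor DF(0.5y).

1 1/2 4911/5000
2 1 957/1000
DF(0.5y) = 4911/5000 ≈ 0.982200

step 1 [0.5y] bond c/2=1/40: DF=(201351/200000 − 1/40·(0))/(1+1/40) = 4911/5000 ≈ 0.982200
step 2 [1y] zero: DF = P = 957/1000 ≈ 0.957000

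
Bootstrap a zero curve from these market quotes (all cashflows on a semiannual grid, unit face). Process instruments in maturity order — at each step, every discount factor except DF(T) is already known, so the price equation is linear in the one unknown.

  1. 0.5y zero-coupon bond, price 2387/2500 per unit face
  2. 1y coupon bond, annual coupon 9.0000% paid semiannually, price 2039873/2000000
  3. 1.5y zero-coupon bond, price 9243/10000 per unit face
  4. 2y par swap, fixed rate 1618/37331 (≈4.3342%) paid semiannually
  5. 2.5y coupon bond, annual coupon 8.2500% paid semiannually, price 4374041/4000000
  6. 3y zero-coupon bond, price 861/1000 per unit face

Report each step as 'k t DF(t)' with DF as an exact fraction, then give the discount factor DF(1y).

step 1 [0.5y] zero: DF = P = 2387/2500 ≈ 0.954800
step 2 [1y] bond c/2=9/200: DF=(2039873/2000000 − 9/200·(0.954800))/(1+9/200) = 9349/10000 ≈ 0.934900
step 3 [1.5y] zero: DF = P = 9243/10000 ≈ 0.924300
step 4 [2y] swap r/2=809/37331: DF=(1 − 809/37331·(0.954800+0.934900+0.924300))/(1+809/37331) = 9191/10000 ≈ 0.919100
step 5 [2.5y] bond c/2=33/800: DF=(4374041/4000000 − 33/800·(0.954800+0.934900+0.924300+0.919100))/(1+33/800) = 9023/10000 ≈ 0.902300
step 6 [3y] zero: DF = P = 861/1000 ≈ 0.861000

1 1/2 2387/2500
2 1 9349/10000
3 3/2 9243/10000
4 2 9191/10000
5 5/2 9023/10000
6 3 861/1000
DF(1y) = 9349/10000 ≈ 0.934900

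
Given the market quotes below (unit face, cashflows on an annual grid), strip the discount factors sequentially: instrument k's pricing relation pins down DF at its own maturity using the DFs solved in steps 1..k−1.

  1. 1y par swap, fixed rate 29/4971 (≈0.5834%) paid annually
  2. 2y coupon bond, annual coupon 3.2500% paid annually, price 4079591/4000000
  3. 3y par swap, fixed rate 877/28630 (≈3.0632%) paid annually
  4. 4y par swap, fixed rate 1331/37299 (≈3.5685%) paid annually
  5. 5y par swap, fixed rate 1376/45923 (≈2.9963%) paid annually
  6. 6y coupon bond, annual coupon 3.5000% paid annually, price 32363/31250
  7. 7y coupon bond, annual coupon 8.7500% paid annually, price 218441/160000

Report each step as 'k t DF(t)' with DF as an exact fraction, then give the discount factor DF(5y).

step 1 [1y] swap r/1=29/4971: DF=(1 − 29/4971·(0))/(1+29/4971) = 4971/5000 ≈ 0.994200
step 2 [2y] bond c/1=13/400: DF=(4079591/4000000 − 13/400·(0.994200))/(1+13/400) = 1913/2000 ≈ 0.956500
step 3 [3y] swap r/1=877/28630: DF=(1 − 877/28630·(0.994200+0.956500))/(1+877/28630) = 9123/10000 ≈ 0.912300
step 4 [4y] swap r/1=1331/37299: DF=(1 − 1331/37299·(0.994200+0.956500+0.912300))/(1+1331/37299) = 8669/10000 ≈ 0.866900
step 5 [5y] swap r/1=1376/45923: DF=(1 − 1376/45923·(0.994200+0.956500+0.912300+0.866900))/(1+1376/45923) = 539/625 ≈ 0.862400
step 6 [6y] bond c/1=7/200: DF=(32363/31250 − 7/200·(0.994200+0.956500+0.912300+0.866900+0.862400))/(1+7/200) = 8453/10000 ≈ 0.845300
step 7 [7y] bond c/1=7/80: DF=(218441/160000 − 7/80·(0.994200+0.956500+0.912300+0.866900+0.862400+0.845300))/(1+7/80) = 8179/10000 ≈ 0.817900

1 1 4971/5000
2 2 1913/2000
3 3 9123/10000
4 4 8669/10000
5 5 539/625
6 6 8453/10000
7 7 8179/10000
DF(5y) = 539/625 ≈ 0.862400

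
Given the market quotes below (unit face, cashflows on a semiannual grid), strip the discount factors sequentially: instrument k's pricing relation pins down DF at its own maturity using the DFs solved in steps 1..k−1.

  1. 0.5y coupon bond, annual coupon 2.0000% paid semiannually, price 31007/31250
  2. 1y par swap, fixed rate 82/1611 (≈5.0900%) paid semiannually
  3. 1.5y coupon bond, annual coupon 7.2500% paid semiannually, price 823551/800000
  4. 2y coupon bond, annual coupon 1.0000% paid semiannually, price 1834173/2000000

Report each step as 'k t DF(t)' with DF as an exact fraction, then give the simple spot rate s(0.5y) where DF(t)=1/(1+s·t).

1 1/2 614/625
2 1 2377/2500
3 3/2 4629/5000
4 2 8983/10000
s(0.5y) = (1/(614/625) − 1)/(1/2) = 11/307 ≈ 3.5831%

step 1 [0.5y] bond c/2=1/100: DF=(31007/31250 − 1/100·(0))/(1+1/100) = 614/625 ≈ 0.982400
step 2 [1y] swap r/2=41/1611: DF=(1 − 41/1611·(0.982400))/(1+41/1611) = 2377/2500 ≈ 0.950800
step 3 [1.5y] bond c/2=29/800: DF=(823551/800000 − 29/800·(0.982400+0.950800))/(1+29/800) = 4629/5000 ≈ 0.925800
step 4 [2y] bond c/2=1/200: DF=(1834173/2000000 − 1/200·(0.982400+0.950800+0.925800))/(1+1/200) = 8983/10000 ≈ 0.898300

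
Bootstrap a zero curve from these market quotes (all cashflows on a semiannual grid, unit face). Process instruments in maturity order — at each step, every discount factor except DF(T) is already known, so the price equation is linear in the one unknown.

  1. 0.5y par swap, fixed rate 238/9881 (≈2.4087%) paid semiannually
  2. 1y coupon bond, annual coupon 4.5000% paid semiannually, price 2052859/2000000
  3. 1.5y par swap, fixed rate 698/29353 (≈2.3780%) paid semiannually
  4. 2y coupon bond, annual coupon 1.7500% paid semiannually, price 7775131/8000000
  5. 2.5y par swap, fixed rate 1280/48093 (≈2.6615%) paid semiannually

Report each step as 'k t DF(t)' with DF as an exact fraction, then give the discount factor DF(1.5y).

step 1 [0.5y] swap r/2=119/9881: DF=(1 − 119/9881·(0))/(1+119/9881) = 9881/10000 ≈ 0.988100
step 2 [1y] bond c/2=9/400: DF=(2052859/2000000 − 9/400·(0.988100))/(1+9/400) = 9821/10000 ≈ 0.982100
step 3 [1.5y] swap r/2=349/29353: DF=(1 − 349/29353·(0.988100+0.982100))/(1+349/29353) = 9651/10000 ≈ 0.965100
step 4 [2y] bond c/2=7/800: DF=(7775131/8000000 − 7/800·(0.988100+0.982100+0.965100))/(1+7/800) = 469/500 ≈ 0.938000
step 5 [2.5y] swap r/2=640/48093: DF=(1 − 640/48093·(0.988100+0.982100+0.965100+0.938000))/(1+640/48093) = 117/125 ≈ 0.936000

1 1/2 9881/10000
2 1 9821/10000
3 3/2 9651/10000
4 2 469/500
5 5/2 117/125
DF(1.5y) = 9651/10000 ≈ 0.965100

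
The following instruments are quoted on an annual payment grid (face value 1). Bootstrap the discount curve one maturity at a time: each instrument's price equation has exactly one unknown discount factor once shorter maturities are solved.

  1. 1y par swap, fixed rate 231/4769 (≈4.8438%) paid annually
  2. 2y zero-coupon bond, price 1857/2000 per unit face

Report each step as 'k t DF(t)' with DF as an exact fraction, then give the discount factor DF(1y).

step 1 [1y] swap r/1=231/4769: DF=(1 − 231/4769·(0))/(1+231/4769) = 4769/5000 ≈ 0.953800
step 2 [2y] zero: DF = P = 1857/2000 ≈ 0.928500

1 1 4769/5000
2 2 1857/2000
DF(1y) = 4769/5000 ≈ 0.953800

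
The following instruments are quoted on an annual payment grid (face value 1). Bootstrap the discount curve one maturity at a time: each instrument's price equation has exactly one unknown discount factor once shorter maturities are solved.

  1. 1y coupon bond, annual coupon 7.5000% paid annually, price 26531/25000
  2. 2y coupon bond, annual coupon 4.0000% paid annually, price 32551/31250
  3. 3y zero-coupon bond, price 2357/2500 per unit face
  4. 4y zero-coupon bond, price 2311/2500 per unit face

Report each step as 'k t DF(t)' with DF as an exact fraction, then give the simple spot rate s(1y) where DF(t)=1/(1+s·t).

1 1 617/625
2 2 2409/2500
3 3 2357/2500
4 4 2311/2500
s(1y) = (1/(617/625) − 1)/(1) = 8/617 ≈ 1.2966%

step 1 [1y] bond c/1=3/40: DF=(26531/25000 − 3/40·(0))/(1+3/40) = 617/625 ≈ 0.987200
step 2 [2y] bond c/1=1/25: DF=(32551/31250 − 1/25·(0.987200))/(1+1/25) = 2409/2500 ≈ 0.963600
step 3 [3y] zero: DF = P = 2357/2500 ≈ 0.942800
step 4 [4y] zero: DF = P = 2311/2500 ≈ 0.924400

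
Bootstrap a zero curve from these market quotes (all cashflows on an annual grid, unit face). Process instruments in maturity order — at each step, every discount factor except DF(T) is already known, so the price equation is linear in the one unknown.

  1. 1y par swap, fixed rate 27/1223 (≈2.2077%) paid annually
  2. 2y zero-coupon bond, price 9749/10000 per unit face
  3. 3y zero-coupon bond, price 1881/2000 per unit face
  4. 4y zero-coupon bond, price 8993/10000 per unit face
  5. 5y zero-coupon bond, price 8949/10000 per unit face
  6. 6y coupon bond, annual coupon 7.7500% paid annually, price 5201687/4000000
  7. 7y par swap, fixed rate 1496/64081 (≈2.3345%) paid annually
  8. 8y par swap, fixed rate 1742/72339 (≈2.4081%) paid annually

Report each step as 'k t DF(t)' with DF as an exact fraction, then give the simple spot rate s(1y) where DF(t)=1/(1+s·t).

step 1 [1y] swap r/1=27/1223: DF=(1 − 27/1223·(0))/(1+27/1223) = 1223/1250 ≈ 0.978400
step 2 [2y] zero: DF = P = 9749/10000 ≈ 0.974900
step 3 [3y] zero: DF = P = 1881/2000 ≈ 0.940500
step 4 [4y] zero: DF = P = 8993/10000 ≈ 0.899300
step 5 [5y] zero: DF = P = 8949/10000 ≈ 0.894900
step 6 [6y] bond c/1=31/400: DF=(5201687/4000000 − 31/400·(0.978400+0.974900+0.940500+0.899300+0.894900))/(1+31/400) = 8697/10000 ≈ 0.869700
step 7 [7y] swap r/1=1496/64081: DF=(1 − 1496/64081·(0.978400+0.974900+0.940500+0.899300+0.894900+0.869700))/(1+1496/64081) = 1063/1250 ≈ 0.850400
step 8 [8y] swap r/1=1742/72339: DF=(1 − 1742/72339·(0.978400+0.974900+0.940500+0.899300+0.894900+0.869700+0.850400))/(1+1742/72339) = 4129/5000 ≈ 0.825800

1 1 1223/1250
2 2 9749/10000
3 3 1881/2000
4 4 8993/10000
5 5 8949/10000
6 6 8697/10000
7 7 1063/1250
8 8 4129/5000
s(1y) = (1/(1223/1250) − 1)/(1) = 27/1223 ≈ 2.2077%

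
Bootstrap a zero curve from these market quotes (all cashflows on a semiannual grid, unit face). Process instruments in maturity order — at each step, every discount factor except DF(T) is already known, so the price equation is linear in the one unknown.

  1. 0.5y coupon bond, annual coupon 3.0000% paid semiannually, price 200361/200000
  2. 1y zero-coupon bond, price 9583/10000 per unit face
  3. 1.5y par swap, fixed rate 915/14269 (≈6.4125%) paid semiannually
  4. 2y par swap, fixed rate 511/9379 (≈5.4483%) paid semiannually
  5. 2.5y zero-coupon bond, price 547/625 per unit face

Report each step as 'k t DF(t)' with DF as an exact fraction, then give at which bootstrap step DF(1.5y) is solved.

step 1 [0.5y] bond c/2=3/200: DF=(200361/200000 − 3/200·(0))/(1+3/200) = 987/1000 ≈ 0.987000
step 2 [1y] zero: DF = P = 9583/10000 ≈ 0.958300
step 3 [1.5y] swap r/2=915/28538: DF=(1 − 915/28538·(0.987000+0.958300))/(1+915/28538) = 1817/2000 ≈ 0.908500
step 4 [2y] swap r/2=511/18758: DF=(1 − 511/18758·(0.987000+0.958300+0.908500))/(1+511/18758) = 4489/5000 ≈ 0.897800
step 5 [2.5y] zero: DF = P = 547/625 ≈ 0.875200

1 1/2 987/1000
2 1 9583/10000
3 3/2 1817/2000
4 2 4489/5000
5 5/2 547/625
DF(1.5y) is solved at step 3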